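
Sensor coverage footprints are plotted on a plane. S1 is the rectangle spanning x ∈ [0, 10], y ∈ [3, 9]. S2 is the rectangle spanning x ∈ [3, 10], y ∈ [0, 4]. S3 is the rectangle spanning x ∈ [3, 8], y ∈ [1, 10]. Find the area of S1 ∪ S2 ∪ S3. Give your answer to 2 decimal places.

By inclusion–exclusion:
Individual areas: |S1| = 60, |S2| = 28, |S3| = 45.
|S1∩S2|: x∈[3,10], y∈[3,4] → 7·1 = 7.
|S1∩S3|: x∈[3,8], y∈[3,9] → 5·6 = 30.
|S2∩S3|: x∈[3,8], y∈[1,4] → 5·3 = 15.
|S1∩S2∩S3| = 5.
|S1 ∪ S2 ∪ S3| = 133 − 52 + 5 = 86.00.

86.00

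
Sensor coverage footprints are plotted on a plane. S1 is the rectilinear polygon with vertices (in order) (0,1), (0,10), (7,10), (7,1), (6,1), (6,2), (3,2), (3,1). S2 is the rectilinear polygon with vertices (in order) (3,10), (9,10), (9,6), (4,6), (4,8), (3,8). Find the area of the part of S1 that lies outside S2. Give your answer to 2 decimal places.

46.00

|S1| = 60, |S1∩S2| = 14.
|S1 ∖ S2| = |S1| − |S1∩S2| = 60 − 14 = 46.00.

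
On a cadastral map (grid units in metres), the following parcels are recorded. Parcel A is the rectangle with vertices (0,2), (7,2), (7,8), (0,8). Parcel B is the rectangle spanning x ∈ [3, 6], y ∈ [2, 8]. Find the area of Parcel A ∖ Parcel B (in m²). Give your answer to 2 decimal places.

|Parcel A∩Parcel B|: x∈[3,6], y∈[2,8] → 3·6 = 18.
|Parcel A| = 42.
|Parcel A ∖ Parcel B| = |Parcel A| − |Parcel A∩Parcel B| = 42 − 18 = 24.00.

24.00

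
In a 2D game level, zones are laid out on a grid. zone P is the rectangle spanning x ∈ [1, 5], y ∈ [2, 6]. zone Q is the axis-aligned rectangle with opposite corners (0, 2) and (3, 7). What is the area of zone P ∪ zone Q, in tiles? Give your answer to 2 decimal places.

23.00

By inclusion–exclusion:
Individual areas: |zone P| = 16, |zone Q| = 15.
|zone P∩zone Q|: x∈[1,3], y∈[2,6] → 2·4 = 8.
|zone P ∪ zone Q| = 31 − 8 = 23.00.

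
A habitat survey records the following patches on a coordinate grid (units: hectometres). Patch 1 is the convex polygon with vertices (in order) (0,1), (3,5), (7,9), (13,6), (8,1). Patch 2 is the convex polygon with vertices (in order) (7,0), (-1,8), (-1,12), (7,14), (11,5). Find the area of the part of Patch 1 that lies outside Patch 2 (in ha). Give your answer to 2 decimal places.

16.33

|Patch 1| = 56.5, |Patch 1∩Patch 2| = 40.1714.
|Patch 1 ∖ Patch 2| = |Patch 1| − |Patch 1∩Patch 2| = 56.5 − 40.1714 = 16.33.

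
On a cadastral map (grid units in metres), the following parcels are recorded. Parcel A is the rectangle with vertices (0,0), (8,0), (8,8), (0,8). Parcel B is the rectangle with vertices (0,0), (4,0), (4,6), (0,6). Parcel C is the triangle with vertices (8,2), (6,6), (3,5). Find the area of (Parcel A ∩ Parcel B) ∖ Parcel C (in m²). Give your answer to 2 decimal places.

|Parcel A ∩ Parcel B| = 24.
|(Parcel A ∩ Parcel B) ∩ Parcel C| = 0.4667.
|(Parcel A ∩ Parcel B) ∖ Parcel C| = 24 − 0.4667 = 23.53.

23.53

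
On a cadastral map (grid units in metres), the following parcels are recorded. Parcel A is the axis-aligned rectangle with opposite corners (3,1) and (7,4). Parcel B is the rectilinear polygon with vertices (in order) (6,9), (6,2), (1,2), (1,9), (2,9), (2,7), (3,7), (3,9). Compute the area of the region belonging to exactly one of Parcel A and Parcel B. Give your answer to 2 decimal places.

|Parcel A| = 12, |Parcel B| = 33, |Parcel A∩Parcel B| = 6.
|Parcel A △ Parcel B| = |Parcel A| + |Parcel B| − 2·|Parcel A∩Parcel B| = 12 + 33 − 12 = 33.00.

33.00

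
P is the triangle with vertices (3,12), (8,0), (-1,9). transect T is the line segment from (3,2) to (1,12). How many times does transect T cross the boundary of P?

2

The segment meets the boundary at (1.261,10.696), (2.25,5.75).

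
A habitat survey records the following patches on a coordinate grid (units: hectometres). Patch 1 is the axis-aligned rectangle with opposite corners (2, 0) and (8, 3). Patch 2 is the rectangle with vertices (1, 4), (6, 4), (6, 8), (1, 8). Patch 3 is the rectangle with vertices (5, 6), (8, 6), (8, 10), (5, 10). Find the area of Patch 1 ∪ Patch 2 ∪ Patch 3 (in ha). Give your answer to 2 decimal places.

By inclusion–exclusion:
Individual areas: |Patch 1| = 18, |Patch 2| = 20, |Patch 3| = 12.
|Patch 1∩Patch 2| = 0 (no overlap).
|Patch 1∩Patch 3| = 0 (no overlap).
|Patch 2∩Patch 3|: x∈[5,6], y∈[6,8] → 1·2 = 2.
|Patch 1∩Patch 2∩Patch 3| = 0.
|Patch 1 ∪ Patch 2 ∪ Patch 3| = 50 − 2 + 0 = 48.00.

48.00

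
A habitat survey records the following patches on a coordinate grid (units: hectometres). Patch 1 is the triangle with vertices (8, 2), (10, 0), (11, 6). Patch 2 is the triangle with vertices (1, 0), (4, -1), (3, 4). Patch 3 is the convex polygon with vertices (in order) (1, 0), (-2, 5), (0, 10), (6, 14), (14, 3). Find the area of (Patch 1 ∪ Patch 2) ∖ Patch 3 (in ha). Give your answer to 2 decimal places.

|Patch 1 ∪ Patch 2| = 14.
|(Patch 1 ∪ Patch 2) ∩ Patch 3| = 9.609.
|(Patch 1 ∪ Patch 2) ∖ Patch 3| = 14 − 9.609 = 4.39.

4.39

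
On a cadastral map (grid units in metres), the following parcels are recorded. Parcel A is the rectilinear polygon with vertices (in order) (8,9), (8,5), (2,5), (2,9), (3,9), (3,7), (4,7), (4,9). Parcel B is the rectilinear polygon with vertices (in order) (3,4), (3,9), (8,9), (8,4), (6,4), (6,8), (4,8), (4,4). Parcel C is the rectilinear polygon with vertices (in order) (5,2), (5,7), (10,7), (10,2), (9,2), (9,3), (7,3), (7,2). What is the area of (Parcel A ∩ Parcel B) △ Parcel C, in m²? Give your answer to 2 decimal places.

27.00

|Parcel A ∩ Parcel B| = 12.
|(Parcel A ∩ Parcel B) ∩ Parcel C| = 4.
|(Parcel A ∩ Parcel B) △ Parcel C| = 12 + 23 − 8 = 27.00.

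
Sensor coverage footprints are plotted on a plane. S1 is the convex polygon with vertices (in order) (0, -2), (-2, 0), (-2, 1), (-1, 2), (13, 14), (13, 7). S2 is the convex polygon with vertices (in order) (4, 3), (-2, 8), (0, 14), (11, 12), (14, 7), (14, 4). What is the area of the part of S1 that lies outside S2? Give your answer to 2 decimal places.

|S1| = 83, |S1∩S2| = 49.6582.
|S1 ∖ S2| = |S1| − |S1∩S2| = 83 − 49.6582 = 33.34.

33.34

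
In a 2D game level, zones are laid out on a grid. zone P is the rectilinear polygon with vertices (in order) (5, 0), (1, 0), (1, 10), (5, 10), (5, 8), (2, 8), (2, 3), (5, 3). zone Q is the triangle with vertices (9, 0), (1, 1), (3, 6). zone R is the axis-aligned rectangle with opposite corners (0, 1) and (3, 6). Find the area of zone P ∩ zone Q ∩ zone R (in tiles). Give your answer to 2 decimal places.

The intersection is the polygon with vertices (3,3), (3,1), (1,1), (2,3.5), (2,3).
By the shoelace formula its area is 3.25.

3.25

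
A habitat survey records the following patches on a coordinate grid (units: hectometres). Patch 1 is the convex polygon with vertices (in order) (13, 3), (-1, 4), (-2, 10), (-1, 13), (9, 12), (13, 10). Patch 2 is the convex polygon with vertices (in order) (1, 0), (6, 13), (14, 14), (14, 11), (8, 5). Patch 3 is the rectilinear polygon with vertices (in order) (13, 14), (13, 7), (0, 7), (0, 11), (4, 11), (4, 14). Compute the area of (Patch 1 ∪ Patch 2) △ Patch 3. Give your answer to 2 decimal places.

|Patch 1 ∪ Patch 2| = 148.3237.
|(Patch 1 ∪ Patch 2) ∩ Patch 3| = 71.9532.
|(Patch 1 ∪ Patch 2) △ Patch 3| = 148.3237 + 79 − 143.9065 = 83.42.

83.42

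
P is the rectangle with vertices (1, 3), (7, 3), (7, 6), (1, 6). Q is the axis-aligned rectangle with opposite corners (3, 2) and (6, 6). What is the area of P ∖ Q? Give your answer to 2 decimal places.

9.00

|P∩Q|: x∈[3,6], y∈[3,6] → 3·3 = 9.
|P| = 18.
|P ∖ Q| = |P| − |P∩Q| = 18 − 9 = 9.00.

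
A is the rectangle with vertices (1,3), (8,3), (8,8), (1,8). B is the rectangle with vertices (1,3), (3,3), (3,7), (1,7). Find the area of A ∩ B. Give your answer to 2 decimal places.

8.00

|A∩B|: x∈[1,3], y∈[3,7] → 2·4 = 8.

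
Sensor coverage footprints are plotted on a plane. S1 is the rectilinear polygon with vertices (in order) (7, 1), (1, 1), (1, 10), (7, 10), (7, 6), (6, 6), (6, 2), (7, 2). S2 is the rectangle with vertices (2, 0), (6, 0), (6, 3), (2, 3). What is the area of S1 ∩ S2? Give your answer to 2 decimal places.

8.00

The intersection is the polygon with vertices (2,1), (2,3), (6,3), (6,2), (6,1).
By the shoelace formula its area is 8.00.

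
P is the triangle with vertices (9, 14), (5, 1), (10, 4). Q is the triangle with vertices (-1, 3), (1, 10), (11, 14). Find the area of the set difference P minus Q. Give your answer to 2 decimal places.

25.77

|P| = 26.5, |P∩Q| = 0.7311.
|P ∖ Q| = |P| − |P∩Q| = 26.5 − 0.7311 = 25.77.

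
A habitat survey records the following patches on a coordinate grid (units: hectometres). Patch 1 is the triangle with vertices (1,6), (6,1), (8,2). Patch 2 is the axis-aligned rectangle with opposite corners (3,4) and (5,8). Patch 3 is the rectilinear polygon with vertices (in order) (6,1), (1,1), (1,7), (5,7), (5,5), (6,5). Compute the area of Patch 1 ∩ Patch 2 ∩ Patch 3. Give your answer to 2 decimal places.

The intersection is the polygon with vertices (3,4), (3,4.857), (4.5,4).
By the shoelace formula its area is 0.64.

0.64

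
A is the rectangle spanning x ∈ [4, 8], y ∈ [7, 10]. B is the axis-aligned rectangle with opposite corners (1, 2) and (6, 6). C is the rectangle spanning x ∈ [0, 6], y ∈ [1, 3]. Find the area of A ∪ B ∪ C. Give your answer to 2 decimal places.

39.00

By inclusion–exclusion:
Individual areas: |A| = 12, |B| = 20, |C| = 12.
|A∩B| = 0 (no overlap).
|A∩C| = 0 (no overlap).
|B∩C|: x∈[1,6], y∈[2,3] → 5·1 = 5.
|A∩B∩C| = 0.
|A ∪ B ∪ C| = 44 − 5 + 0 = 39.00.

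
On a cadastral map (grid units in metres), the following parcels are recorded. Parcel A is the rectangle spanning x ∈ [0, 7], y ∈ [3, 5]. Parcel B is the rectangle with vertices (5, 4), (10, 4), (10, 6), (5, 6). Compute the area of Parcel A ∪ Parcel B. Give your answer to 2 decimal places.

By inclusion–exclusion:
Individual areas: |Parcel A| = 14, |Parcel B| = 10.
|Parcel A∩Parcel B|: x∈[5,7], y∈[4,5] → 2·1 = 2.
|Parcel A ∪ Parcel B| = 24 − 2 = 22.00.

22.00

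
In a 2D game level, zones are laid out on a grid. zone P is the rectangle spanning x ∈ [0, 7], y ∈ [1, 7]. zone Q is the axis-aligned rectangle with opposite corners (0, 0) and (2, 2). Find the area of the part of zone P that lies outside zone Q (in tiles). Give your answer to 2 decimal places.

40.00

|zone P∩zone Q|: x∈[0,2], y∈[1,2] → 2·1 = 2.
|zone P| = 42.
|zone P ∖ zone Q| = |zone P| − |zone P∩zone Q| = 42 − 2 = 40.00.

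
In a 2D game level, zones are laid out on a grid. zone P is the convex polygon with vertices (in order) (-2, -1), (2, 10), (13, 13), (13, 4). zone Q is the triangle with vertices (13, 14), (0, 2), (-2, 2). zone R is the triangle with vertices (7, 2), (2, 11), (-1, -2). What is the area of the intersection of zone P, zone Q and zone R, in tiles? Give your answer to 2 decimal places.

The intersection is the polygon with vertices (4.231,6.985), (4.627,6.271), (0,2), (-0.077,2), (0.358,3.887).
By the shoelace formula its area is 5.67.

5.67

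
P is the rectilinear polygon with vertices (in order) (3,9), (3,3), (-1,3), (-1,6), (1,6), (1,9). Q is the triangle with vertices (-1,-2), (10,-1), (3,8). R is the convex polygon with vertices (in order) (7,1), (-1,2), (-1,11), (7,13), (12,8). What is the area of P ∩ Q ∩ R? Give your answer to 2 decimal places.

The intersection is the polygon with vertices (1,3), (3,8), (3,3).
By the shoelace formula its area is 5.00.

5.00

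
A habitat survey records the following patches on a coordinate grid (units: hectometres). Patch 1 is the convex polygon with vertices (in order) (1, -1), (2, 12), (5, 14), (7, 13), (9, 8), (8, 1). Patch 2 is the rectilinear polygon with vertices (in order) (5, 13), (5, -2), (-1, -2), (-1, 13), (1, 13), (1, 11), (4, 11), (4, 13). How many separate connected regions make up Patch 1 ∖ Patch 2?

Patch 1 ∖ Patch 2 is a single connected region.

1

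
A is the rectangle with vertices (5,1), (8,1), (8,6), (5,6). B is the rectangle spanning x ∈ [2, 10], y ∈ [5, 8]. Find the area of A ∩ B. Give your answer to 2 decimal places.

|A∩B|: x∈[5,8], y∈[5,6] → 3·1 = 3.

3.00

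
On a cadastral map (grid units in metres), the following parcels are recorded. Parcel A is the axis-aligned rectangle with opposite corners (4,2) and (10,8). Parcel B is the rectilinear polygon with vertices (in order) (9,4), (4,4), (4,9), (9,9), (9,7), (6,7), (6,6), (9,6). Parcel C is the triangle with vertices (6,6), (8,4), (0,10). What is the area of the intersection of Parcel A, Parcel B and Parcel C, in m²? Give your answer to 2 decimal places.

1.33

The intersection is the polygon with vertices (4,7.333), (6,6), (8,4), (4,7).
By the shoelace formula its area is 1.33.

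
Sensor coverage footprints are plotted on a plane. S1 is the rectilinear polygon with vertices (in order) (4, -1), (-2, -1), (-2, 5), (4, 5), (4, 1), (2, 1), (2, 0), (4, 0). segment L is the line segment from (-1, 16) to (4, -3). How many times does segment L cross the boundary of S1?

4

The segment meets the boundary at (3.474,-1), (3.211,0), (2.947,1), (1.895,5).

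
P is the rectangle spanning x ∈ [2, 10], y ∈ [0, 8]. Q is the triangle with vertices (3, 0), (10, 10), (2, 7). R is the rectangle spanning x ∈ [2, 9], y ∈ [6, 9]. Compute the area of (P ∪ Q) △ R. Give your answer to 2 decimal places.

55.16

|P ∪ Q| = 67.9333.
|(P ∪ Q) ∩ R| = 16.8857.
|(P ∪ Q) △ R| = 67.9333 + 21 − 33.7714 = 55.16.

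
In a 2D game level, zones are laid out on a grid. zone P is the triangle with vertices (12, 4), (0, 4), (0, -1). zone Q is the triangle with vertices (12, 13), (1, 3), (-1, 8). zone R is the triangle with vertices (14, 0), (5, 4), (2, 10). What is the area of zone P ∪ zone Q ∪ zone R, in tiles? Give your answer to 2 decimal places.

By inclusion–exclusion:
Individual areas: |zone P| = 30, |zone Q| = 37.5, |zone R| = 21.
|zone P∩zone Q| = 0.75.
|zone P∩zone R| = 4.1799.
|zone Q∩zone R| = 4.1256.
|zone P∩zone Q∩zone R| = 0.
|zone P ∪ zone Q ∪ zone R| = 88.5 − 9.0556 + 0 = 79.44.

79.44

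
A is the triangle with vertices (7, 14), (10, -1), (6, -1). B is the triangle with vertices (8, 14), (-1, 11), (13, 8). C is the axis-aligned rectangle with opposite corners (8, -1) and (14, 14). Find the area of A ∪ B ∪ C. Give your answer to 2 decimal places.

129.14

By inclusion–exclusion:
Individual areas: |A| = 30, |B| = 34.5, |C| = 90.
|A∩B| = 3.0381.
|A∩C| = 10.
|B∩C| = 12.3214.
|A∩B∩C| = 0.
|A ∪ B ∪ C| = 154.5 − 25.3596 + 0 = 129.14.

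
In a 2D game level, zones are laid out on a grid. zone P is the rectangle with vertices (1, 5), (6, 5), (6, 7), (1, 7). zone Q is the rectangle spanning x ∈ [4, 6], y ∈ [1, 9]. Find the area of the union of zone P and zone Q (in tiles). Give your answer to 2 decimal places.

22.00

By inclusion–exclusion:
Individual areas: |zone P| = 10, |zone Q| = 16.
|zone P∩zone Q|: x∈[4,6], y∈[5,7] → 2·2 = 4.
|zone P ∪ zone Q| = 26 − 4 = 22.00.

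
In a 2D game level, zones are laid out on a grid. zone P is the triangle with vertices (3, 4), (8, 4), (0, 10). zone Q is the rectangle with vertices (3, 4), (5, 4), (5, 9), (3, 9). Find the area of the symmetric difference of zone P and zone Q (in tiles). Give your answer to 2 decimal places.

|zone P| = 15, |zone Q| = 10, |zone P∩zone Q| = 6.
|zone P △ zone Q| = |zone P| + |zone Q| − 2·|zone P∩zone Q| = 15 + 10 − 12 = 13.00.

13.00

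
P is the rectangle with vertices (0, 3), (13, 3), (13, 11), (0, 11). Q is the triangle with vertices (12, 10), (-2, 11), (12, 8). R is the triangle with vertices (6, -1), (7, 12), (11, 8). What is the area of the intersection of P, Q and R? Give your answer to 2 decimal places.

4.23

The intersection is the polygon with vertices (8.769,10.231), (10.727,8.273), (6.778,9.119), (6.874,10.366).
By the shoelace formula its area is 4.23.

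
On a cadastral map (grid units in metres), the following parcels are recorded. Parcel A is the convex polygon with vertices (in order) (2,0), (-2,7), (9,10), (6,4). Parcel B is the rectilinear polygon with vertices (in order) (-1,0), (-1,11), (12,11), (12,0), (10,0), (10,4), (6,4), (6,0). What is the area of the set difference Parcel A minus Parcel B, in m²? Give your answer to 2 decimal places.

1.01

|Parcel A| = 50.5, |Parcel A∩Parcel B| = 49.4886.
|Parcel A ∖ Parcel B| = |Parcel A| − |Parcel A∩Parcel B| = 50.5 − 49.4886 = 1.01.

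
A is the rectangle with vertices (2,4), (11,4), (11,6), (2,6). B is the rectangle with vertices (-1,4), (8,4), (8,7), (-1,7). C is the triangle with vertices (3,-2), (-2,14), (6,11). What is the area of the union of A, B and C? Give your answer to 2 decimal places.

By inclusion–exclusion:
Individual areas: |A| = 18, |B| = 27, |C| = 56.5.
|A∩B|: x∈[2,8], y∈[4,6] → 6·2 = 12.
|A∩C| = 5.2308.
|B∩C| = 12.2236.
|A∩B∩C| = 5.2308.
|A ∪ B ∪ C| = 101.5 − 29.4543 + 5.2308 = 77.28.

77.28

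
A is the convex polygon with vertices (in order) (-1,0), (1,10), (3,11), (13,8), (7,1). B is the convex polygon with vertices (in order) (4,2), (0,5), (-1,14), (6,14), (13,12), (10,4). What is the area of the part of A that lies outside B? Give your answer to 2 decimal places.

|A| = 95, |A∩B| = 69.9633.
|A ∖ B| = |A| − |A∩B| = 95 − 69.9633 = 25.04.

25.04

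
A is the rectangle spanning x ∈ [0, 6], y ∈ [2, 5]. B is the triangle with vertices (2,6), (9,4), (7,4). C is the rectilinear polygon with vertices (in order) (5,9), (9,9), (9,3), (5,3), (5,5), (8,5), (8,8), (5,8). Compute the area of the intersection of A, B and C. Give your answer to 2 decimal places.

0.36

The intersection is the polygon with vertices (5,4.8), (5,5), (5.5,5), (6,4.857), (6,4.4).
By the shoelace formula its area is 0.36.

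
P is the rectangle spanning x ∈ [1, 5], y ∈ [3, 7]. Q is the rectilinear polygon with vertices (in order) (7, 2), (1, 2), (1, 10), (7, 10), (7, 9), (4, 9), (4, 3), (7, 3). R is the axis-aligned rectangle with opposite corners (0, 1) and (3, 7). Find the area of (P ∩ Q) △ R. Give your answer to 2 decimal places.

14.00

|P ∩ Q| = 12.
|(P ∩ Q) ∩ R| = 8.
|(P ∩ Q) △ R| = 12 + 18 − 16 = 14.00.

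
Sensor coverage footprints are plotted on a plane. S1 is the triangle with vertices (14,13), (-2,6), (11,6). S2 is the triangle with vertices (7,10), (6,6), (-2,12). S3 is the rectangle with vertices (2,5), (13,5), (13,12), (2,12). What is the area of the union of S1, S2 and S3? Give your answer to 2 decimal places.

By inclusion–exclusion:
Individual areas: |S1| = 45.5, |S2| = 19, |S3| = 77.
|S1∩S2| = 6.8772.
|S1∩S3| = 40.6905.
|S2∩S3| = 14.7778.
|S1∩S2∩S3| = 6.8772.
|S1 ∪ S2 ∪ S3| = 141.5 − 62.3454 + 6.8772 = 86.03.

86.03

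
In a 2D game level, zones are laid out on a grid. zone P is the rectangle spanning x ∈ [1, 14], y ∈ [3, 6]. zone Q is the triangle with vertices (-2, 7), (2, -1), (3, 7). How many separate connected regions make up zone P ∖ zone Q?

zone P ∖ zone Q is a single connected region.

1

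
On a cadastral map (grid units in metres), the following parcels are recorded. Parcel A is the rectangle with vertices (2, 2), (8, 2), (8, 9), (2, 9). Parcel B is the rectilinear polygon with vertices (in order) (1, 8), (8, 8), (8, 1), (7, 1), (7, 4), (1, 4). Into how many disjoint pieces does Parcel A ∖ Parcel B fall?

Parcel A ∖ Parcel B splits into 2 disjoint pieces (area 6, area 10).

2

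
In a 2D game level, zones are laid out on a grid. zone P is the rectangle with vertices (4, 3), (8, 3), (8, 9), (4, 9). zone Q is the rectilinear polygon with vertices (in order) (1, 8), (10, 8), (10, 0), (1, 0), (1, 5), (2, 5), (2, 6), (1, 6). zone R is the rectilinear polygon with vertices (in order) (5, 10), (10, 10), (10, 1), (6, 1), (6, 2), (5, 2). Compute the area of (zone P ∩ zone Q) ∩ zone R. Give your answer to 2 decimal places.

15.00

The region (zone P ∩ zone Q) ∩ zone R is the polygon with vertices (5,3), (5,8), (8,8), (8,3).
By the shoelace formula its area is 15.00.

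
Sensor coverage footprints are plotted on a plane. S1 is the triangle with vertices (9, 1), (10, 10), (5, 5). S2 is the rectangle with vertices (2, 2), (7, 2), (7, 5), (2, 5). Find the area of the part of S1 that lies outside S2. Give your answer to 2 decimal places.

18.00

|S1| = 20, |S1∩S2| = 2.
|S1 ∖ S2| = |S1| − |S1∩S2| = 20 − 2 = 18.00.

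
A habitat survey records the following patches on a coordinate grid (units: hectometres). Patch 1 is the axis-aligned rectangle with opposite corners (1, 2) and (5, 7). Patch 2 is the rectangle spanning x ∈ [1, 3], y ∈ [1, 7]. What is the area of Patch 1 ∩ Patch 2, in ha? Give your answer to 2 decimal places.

10.00

|Patch 1∩Patch 2|: x∈[1,3], y∈[2,7] → 2·5 = 10.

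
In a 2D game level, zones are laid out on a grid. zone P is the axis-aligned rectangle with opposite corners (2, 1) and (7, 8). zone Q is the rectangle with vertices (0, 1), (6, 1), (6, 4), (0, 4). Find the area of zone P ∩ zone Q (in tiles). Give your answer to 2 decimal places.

|zone P∩zone Q|: x∈[2,6], y∈[1,4] → 4·3 = 12.

12.00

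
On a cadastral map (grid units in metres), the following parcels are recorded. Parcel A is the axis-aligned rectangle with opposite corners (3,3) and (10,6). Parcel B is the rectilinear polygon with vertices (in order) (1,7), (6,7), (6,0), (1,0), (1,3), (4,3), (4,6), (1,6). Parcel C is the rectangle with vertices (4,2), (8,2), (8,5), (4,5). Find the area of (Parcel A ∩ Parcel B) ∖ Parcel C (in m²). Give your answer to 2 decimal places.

|Parcel A ∩ Parcel B| = 6.
|(Parcel A ∩ Parcel B) ∩ Parcel C| = 4.
|(Parcel A ∩ Parcel B) ∖ Parcel C| = 6 − 4 = 2.00.

2.00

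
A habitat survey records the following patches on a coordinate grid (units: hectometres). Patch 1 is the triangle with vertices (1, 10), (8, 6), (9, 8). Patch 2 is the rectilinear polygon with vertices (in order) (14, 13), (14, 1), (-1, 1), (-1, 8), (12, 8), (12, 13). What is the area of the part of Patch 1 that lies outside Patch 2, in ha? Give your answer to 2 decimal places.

4.50

|Patch 1| = 9, |Patch 1∩Patch 2| = 4.5.
|Patch 1 ∖ Patch 2| = |Patch 1| − |Patch 1∩Patch 2| = 9 − 4.5 = 4.50.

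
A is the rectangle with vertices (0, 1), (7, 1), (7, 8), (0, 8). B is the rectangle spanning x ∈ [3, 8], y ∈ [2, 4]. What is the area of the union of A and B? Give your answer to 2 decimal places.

51.00

By inclusion–exclusion:
Individual areas: |A| = 49, |B| = 10.
|A∩B|: x∈[3,7], y∈[2,4] → 4·2 = 8.
|A ∪ B| = 59 − 8 = 51.00.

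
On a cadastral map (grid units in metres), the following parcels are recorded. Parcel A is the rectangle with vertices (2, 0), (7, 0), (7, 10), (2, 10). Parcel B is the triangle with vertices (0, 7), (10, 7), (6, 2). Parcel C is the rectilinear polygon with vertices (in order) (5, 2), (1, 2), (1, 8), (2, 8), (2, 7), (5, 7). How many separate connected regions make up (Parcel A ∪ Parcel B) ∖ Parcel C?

(Parcel A ∪ Parcel B) ∖ Parcel C splits into 2 disjoint pieces (area 40.625, area 0.4167).

2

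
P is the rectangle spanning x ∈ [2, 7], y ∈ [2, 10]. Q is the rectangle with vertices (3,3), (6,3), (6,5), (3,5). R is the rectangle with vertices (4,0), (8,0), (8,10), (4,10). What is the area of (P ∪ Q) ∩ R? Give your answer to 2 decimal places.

The region (P ∪ Q) ∩ R is the polygon with vertices (7,10), (7,2), (4,2), (4,10).
By the shoelace formula its area is 24.00.

24.00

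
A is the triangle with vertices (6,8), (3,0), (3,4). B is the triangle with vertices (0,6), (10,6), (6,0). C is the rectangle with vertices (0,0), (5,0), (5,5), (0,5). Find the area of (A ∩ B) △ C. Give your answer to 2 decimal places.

|A ∩ B| = 4.0227.
|(A ∩ B) ∩ C| = 3.0852.
|(A ∩ B) △ C| = 4.0227 + 25 − 6.1705 = 22.85.

22.85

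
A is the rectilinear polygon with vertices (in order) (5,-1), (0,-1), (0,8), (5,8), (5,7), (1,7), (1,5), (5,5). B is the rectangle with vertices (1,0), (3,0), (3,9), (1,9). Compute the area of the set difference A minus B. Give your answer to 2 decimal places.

|A| = 37, |A∩B| = 12.
|A ∖ B| = |A| − |A∩B| = 37 − 12 = 25.00.

25.00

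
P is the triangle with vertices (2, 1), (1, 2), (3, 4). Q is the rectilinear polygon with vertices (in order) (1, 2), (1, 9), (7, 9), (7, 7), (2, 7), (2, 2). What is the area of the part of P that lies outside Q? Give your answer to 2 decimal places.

|P| = 2, |P∩Q| = 0.5.
|P ∖ Q| = |P| − |P∩Q| = 2 − 0.5 = 1.50.

1.50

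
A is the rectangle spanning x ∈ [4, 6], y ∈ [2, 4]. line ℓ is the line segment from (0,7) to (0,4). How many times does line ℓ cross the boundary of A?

0

The segment lies entirely outside A and never meets its boundary.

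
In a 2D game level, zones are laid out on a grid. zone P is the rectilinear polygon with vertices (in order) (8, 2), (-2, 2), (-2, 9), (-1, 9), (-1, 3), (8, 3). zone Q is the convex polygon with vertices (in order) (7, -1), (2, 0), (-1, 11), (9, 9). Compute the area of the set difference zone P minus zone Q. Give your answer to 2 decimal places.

|zone P| = 16, |zone P∩zone Q| = 6.3818.
|zone P ∖ zone Q| = |zone P| − |zone P∩zone Q| = 16 − 6.3818 = 9.62.

9.62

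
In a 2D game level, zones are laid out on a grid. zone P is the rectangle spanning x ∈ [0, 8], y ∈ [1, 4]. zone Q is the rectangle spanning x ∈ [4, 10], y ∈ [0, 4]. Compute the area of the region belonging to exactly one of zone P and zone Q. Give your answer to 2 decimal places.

24.00

|zone P∩zone Q|: x∈[4,8], y∈[1,4] → 4·3 = 12.
|zone P △ zone Q| = |zone P| + |zone Q| − 2·|zone P∩zone Q| = 24 + 24 − 24 = 24.00.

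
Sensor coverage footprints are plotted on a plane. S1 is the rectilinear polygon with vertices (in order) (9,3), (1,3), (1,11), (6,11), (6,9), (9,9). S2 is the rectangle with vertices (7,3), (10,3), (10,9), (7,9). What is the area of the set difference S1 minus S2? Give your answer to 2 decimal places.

|S1| = 58, |S1∩S2| = 12.
|S1 ∖ S2| = |S1| − |S1∩S2| = 58 − 12 = 46.00.

46.00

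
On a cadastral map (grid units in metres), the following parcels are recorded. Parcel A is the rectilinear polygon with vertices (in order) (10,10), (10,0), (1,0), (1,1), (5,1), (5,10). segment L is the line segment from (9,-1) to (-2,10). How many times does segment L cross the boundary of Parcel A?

The segment meets the boundary at (5,3), (8,0).

2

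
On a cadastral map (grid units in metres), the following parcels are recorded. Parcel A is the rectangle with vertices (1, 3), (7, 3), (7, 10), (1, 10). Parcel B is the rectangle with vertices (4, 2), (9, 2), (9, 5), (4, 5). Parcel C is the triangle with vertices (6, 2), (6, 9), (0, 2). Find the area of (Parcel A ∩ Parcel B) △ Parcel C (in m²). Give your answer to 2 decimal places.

19.00

|Parcel A ∩ Parcel B| = 6.
|(Parcel A ∩ Parcel B) ∩ Parcel C| = 4.
|(Parcel A ∩ Parcel B) △ Parcel C| = 6 + 21 − 8 = 19.00.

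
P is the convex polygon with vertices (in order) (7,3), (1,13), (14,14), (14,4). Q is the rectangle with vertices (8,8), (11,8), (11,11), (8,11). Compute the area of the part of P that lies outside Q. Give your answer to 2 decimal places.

94.00

|P| = 103, |P∩Q| = 9.
|P ∖ Q| = |P| − |P∩Q| = 103 − 9 = 94.00.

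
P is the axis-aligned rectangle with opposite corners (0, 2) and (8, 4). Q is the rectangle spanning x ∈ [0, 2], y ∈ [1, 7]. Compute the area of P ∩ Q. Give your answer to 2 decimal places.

4.00

|P∩Q|: x∈[0,2], y∈[2,4] → 2·2 = 4.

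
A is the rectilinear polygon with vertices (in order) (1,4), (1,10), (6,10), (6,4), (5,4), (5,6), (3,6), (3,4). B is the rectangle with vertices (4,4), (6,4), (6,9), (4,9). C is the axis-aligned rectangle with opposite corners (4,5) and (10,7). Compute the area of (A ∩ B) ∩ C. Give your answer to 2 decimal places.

The region (A ∩ B) ∩ C is the polygon with vertices (5,6), (4,6), (4,7), (6,7), (6,5), (5,5).
By the shoelace formula its area is 3.00.

3.00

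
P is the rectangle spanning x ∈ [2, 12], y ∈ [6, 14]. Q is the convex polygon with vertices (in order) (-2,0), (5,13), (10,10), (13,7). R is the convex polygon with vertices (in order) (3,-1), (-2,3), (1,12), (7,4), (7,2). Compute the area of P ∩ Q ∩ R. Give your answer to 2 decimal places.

6.52

The intersection is the polygon with vertices (2,6), (2,7.429), (3.015,9.313), (5.5,6).
By the shoelace formula its area is 6.52.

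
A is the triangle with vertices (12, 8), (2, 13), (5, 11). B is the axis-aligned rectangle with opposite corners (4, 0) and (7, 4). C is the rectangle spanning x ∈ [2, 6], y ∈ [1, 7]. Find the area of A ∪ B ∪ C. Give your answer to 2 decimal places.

32.50

By inclusion–exclusion:
Individual areas: |A| = 2.5, |B| = 12, |C| = 24.
|A∩B| = 0.
|A∩C| = 0.
|B∩C|: x∈[4,6], y∈[1,4] → 2·3 = 6.
|A∩B∩C| = 0.
|A ∪ B ∪ C| = 38.5 − 6 + 0 = 32.50.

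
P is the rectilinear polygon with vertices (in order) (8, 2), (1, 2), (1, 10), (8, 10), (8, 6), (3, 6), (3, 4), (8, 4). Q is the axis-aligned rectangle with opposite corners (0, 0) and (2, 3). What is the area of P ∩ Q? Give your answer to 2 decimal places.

The intersection is the polygon with vertices (1,2), (1,3), (2,3), (2,2).
By the shoelace formula its area is 1.00.

1.00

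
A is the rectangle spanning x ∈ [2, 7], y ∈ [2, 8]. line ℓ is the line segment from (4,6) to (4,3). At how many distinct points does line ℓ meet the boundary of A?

0

The segment lies entirely inside A and never meets its boundary.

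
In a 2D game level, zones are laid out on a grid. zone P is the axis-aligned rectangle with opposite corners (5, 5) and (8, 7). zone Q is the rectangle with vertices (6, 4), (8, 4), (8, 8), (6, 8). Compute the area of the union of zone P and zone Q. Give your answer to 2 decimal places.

10.00

By inclusion–exclusion:
Individual areas: |zone P| = 6, |zone Q| = 8.
|zone P∩zone Q|: x∈[6,8], y∈[5,7] → 2·2 = 4.
|zone P ∪ zone Q| = 14 − 4 = 10.00.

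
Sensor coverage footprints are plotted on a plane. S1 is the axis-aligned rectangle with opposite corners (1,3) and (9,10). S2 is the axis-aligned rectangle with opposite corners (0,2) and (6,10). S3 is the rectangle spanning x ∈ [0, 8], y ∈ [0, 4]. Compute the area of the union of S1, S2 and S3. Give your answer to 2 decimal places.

By inclusion–exclusion:
Individual areas: |S1| = 56, |S2| = 48, |S3| = 32.
|S1∩S2|: x∈[1,6], y∈[3,10] → 5·7 = 35.
|S1∩S3|: x∈[1,8], y∈[3,4] → 7·1 = 7.
|S2∩S3|: x∈[0,6], y∈[2,4] → 6·2 = 12.
|S1∩S2∩S3| = 5.
|S1 ∪ S2 ∪ S3| = 136 − 54 + 5 = 87.00.

87.00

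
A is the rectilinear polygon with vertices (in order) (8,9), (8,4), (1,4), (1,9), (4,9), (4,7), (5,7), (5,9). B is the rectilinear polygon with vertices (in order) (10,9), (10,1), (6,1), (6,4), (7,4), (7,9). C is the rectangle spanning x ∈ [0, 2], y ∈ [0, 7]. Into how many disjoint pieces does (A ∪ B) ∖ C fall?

(A ∪ B) ∖ C is a single connected region.

1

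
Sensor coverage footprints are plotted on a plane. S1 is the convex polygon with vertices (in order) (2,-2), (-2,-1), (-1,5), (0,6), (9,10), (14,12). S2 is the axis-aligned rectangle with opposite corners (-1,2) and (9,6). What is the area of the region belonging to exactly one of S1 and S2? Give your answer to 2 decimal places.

56.36

|S1| = 80.5, |S2| = 40, |S1∩S2| = 32.0714.
|S1 △ S2| = |S1| + |S2| − 2·|S1∩S2| = 80.5 + 40 − 64.1429 = 56.36.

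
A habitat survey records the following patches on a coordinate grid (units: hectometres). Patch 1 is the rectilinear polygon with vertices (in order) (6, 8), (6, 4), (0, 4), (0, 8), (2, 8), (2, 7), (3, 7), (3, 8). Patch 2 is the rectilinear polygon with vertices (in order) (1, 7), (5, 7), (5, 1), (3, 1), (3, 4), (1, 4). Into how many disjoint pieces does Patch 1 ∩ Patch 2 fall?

1

Patch 1 ∩ Patch 2 is a single connected region.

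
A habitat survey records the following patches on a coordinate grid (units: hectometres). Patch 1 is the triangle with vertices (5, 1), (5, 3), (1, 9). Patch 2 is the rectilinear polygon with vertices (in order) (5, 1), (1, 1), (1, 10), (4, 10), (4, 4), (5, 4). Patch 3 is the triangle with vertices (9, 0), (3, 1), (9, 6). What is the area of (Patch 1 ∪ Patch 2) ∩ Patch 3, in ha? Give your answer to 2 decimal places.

The region (Patch 1 ∪ Patch 2) ∩ Patch 3 is the polygon with vertices (3,1), (5,2.667), (5,1).
By the shoelace formula its area is 1.67.

1.67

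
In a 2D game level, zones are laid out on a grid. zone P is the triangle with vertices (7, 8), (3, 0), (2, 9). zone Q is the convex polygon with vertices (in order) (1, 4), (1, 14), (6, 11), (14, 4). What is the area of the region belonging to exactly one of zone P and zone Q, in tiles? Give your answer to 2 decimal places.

58.28

|zone P| = 22, |zone Q| = 70.5, |zone P∩zone Q| = 17.1111.
|zone P △ zone Q| = |zone P| + |zone Q| − 2·|zone P∩zone Q| = 22 + 70.5 − 34.2222 = 58.28.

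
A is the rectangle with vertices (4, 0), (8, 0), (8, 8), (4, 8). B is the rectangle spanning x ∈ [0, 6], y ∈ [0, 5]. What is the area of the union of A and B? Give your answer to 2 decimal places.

52.00

By inclusion–exclusion:
Individual areas: |A| = 32, |B| = 30.
|A∩B|: x∈[4,6], y∈[0,5] → 2·5 = 10.
|A ∪ B| = 62 − 10 = 52.00.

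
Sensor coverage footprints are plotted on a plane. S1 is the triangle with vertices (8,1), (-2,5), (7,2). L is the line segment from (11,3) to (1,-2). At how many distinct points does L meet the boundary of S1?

The segment meets the boundary at (7.444,1.222), (7.667,1.333).

2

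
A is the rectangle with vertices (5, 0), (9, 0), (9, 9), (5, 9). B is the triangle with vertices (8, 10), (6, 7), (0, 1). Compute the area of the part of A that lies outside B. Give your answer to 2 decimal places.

|A| = 36, |A∩B| = 1.3264.
|A ∖ B| = |A| − |A∩B| = 36 − 1.3264 = 34.67.

34.67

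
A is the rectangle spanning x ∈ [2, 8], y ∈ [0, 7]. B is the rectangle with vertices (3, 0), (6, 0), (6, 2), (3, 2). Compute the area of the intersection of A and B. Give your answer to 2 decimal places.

|A∩B|: x∈[3,6], y∈[0,2] → 3·2 = 6.

6.00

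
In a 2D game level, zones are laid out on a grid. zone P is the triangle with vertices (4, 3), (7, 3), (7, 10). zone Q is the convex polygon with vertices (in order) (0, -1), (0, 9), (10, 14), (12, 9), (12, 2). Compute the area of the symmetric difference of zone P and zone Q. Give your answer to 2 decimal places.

121.50

|zone P| = 10.5, |zone Q| = 132, |zone P∩zone Q| = 10.5.
|zone P △ zone Q| = |zone P| + |zone Q| − 2·|zone P∩zone Q| = 10.5 + 132 − 21 = 121.50.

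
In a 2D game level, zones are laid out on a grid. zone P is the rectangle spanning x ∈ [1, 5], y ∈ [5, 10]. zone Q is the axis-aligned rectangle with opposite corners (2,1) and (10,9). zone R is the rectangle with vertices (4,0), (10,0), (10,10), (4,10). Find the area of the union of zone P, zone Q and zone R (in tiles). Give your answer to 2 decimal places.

83.00

By inclusion–exclusion:
Individual areas: |zone P| = 20, |zone Q| = 64, |zone R| = 60.
|zone P∩zone Q|: x∈[2,5], y∈[5,9] → 3·4 = 12.
|zone P∩zone R|: x∈[4,5], y∈[5,10] → 1·5 = 5.
|zone Q∩zone R|: x∈[4,10], y∈[1,9] → 6·8 = 48.
|zone P∩zone Q∩zone R| = 4.
|zone P ∪ zone Q ∪ zone R| = 144 − 65 + 4 = 83.00.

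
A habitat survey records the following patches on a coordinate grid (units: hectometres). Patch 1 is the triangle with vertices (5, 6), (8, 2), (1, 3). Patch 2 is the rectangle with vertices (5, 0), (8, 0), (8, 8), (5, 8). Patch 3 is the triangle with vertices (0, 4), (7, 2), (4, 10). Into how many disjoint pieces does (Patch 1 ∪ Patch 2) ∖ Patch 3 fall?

1

(Patch 1 ∪ Patch 2) ∖ Patch 3 is a single connected region.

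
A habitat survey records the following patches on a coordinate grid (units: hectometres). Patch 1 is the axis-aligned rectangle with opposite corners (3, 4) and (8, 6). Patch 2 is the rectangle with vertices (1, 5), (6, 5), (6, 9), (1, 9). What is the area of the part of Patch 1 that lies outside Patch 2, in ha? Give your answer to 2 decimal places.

|Patch 1∩Patch 2|: x∈[3,6], y∈[5,6] → 3·1 = 3.
|Patch 1| = 10.
|Patch 1 ∖ Patch 2| = |Patch 1| − |Patch 1∩Patch 2| = 10 − 3 = 7.00.

7.00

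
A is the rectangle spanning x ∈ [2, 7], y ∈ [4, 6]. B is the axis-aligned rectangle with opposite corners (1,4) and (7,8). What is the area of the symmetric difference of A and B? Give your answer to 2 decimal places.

14.00

|A∩B|: x∈[2,7], y∈[4,6] → 5·2 = 10.
|A △ B| = |A| + |B| − 2·|A∩B| = 10 + 24 − 20 = 14.00.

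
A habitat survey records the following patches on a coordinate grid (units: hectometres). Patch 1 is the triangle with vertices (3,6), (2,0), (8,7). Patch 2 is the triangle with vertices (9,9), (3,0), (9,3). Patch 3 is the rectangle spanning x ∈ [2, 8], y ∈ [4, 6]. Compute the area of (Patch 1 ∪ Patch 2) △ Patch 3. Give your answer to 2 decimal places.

|Patch 1 ∪ Patch 2| = 32.2212.
|(Patch 1 ∪ Patch 2) ∩ Patch 3| = 10.1845.
|(Patch 1 ∪ Patch 2) △ Patch 3| = 32.2212 + 12 − 20.369 = 23.85.

23.85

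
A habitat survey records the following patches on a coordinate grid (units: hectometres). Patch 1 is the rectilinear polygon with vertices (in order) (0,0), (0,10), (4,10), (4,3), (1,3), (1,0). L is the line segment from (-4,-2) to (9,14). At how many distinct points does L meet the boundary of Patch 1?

The segment meets the boundary at (4,7.846), (0,2.923).

2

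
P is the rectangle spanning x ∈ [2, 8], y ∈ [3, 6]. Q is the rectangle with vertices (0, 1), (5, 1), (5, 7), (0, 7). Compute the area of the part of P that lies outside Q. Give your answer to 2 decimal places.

9.00

|P∩Q|: x∈[2,5], y∈[3,6] → 3·3 = 9.
|P| = 18.
|P ∖ Q| = |P| − |P∩Q| = 18 − 9 = 9.00.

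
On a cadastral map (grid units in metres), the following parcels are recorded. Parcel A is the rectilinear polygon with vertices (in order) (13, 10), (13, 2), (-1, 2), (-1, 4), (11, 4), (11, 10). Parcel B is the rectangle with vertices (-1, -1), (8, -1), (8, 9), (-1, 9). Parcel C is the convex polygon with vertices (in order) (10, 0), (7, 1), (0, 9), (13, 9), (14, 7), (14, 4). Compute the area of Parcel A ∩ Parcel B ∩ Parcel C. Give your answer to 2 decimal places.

5.50

The intersection is the polygon with vertices (8,4), (8,2), (6.125,2), (4.375,4).
By the shoelace formula its area is 5.50.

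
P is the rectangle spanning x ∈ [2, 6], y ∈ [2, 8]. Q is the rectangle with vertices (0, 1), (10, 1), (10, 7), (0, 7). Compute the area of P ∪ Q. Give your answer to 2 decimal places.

64.00

By inclusion–exclusion:
Individual areas: |P| = 24, |Q| = 60.
|P∩Q|: x∈[2,6], y∈[2,7] → 4·5 = 20.
|P ∪ Q| = 84 − 20 = 64.00.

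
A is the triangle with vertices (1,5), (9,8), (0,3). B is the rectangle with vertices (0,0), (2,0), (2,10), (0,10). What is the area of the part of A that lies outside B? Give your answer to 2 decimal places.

|A| = 6.5, |A∩B| = 2.0764.
|A ∖ B| = |A| − |A∩B| = 6.5 − 2.0764 = 4.42.

4.42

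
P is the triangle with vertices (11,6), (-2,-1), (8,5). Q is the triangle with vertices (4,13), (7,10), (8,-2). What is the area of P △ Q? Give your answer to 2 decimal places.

19.38

|P| = 4, |Q| = 16.5, |P∩Q| = 0.5606.
|P △ Q| = |P| + |Q| − 2·|P∩Q| = 4 + 16.5 − 1.1212 = 19.38.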